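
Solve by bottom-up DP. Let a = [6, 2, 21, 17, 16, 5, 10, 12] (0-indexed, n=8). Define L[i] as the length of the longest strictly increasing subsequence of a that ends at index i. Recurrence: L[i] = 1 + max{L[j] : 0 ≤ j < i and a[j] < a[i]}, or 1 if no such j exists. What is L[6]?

3

   i    0    1    2    3    4    5    6    7
a[i]    6    2   21   17   16    5   10   12
L[i]    1    1    2    2    2    2    3    4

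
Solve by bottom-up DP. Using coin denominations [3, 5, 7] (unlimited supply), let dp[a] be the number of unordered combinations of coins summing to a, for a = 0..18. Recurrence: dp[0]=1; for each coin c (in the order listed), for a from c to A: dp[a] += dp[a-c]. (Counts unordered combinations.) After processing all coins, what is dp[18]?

3

after  coin     0     1     2     3     4     5     6     7     8     9    10    11    12    13    14    15    16    17    18
          3     1     0     0     1     0     0     1     0     0     1     0     0     1     0     0     1     0     0     1
          5     1     0     0     1     0     1     1     0     1     1     1     1     1     1     1     2     1     1     2
          7     1     0     0     1     0     1     1     1     1     1     2     1     2     2     2     3     2     3     3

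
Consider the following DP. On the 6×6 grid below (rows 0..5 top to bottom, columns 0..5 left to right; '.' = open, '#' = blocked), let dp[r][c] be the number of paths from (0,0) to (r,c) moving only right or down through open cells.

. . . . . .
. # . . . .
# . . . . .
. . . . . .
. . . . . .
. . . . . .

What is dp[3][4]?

r\c   0   1   2   3   4   5
  0   1   1   1   1   1   1
  1   1   0   1   2   3   4
  2   0   0   1   3   6  10
  3   0   0   1   4  10  20
  4   0   0   1   5  15  35
  5   0   0   1   6  21  56

10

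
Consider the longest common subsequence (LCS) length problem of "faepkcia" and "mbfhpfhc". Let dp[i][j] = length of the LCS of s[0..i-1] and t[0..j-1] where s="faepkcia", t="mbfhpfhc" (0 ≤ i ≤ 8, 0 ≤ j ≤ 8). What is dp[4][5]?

2

   ''  m  b  f  h  p  f  h  c
''  0  0  0  0  0  0  0  0  0
 f  0  0  0  1  1  1  1  1  1
 a  0  0  0  1  1  1  1  1  1
 e  0  0  0  1  1  1  1  1  1
 p  0  0  0  1  1  2  2  2  2
 k  0  0  0  1  1  2  2  2  2
 c  0  0  0  1  1  2  2  2  3
 i  0  0  0  1  1  2  2  2  3
 a  0  0  0  1  1  2  2  2  3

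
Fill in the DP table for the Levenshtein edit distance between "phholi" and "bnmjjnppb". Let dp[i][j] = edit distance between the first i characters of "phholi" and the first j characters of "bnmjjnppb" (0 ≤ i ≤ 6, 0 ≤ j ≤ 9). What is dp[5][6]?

   ''  b  n  m  j  j  n  p  p  b
''  0  1  2  3  4  5  6  7  8  9
 p  1  1  2  3  4  5  6  6  7  8
 h  2  2  2  3  4  5  6  7  7  8
 h  3  3  3  3  4  5  6  7  8  8
 o  4  4  4  4  4  5  6  7  8  9
 l  5  5  5  5  5  5  6  7  8  9
 i  6  6  6  6  6  6  6  7  8  9

6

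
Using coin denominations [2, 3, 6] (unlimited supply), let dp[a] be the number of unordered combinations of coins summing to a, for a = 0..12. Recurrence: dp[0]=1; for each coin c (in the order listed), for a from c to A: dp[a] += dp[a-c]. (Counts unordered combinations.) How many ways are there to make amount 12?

6

after  coin     0     1     2     3     4     5     6     7     8     9    10    11    12
          2     1     0     1     0     1     0     1     0     1     0     1     0     1
          3     1     0     1     1     1     1     2     1     2     2     2     2     3
          6     1     0     1     1     1     1     3     1     3     3     3     3     6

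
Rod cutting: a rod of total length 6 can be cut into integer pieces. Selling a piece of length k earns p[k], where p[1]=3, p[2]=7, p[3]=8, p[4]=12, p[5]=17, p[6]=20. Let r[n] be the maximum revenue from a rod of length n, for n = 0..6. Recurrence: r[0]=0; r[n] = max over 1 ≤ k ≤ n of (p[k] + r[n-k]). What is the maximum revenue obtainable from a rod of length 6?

21

   n    0    1    2    3    4    5    6
r[n]    0    3    7   10   14   17   21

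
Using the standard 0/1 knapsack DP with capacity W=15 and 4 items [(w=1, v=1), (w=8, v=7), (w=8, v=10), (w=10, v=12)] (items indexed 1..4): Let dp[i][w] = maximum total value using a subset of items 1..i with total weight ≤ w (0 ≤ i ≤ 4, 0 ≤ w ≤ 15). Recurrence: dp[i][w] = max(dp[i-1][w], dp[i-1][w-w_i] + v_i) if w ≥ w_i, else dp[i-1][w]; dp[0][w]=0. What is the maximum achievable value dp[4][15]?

13

i\w   0   1   2   3   4   5   6   7   8   9  10  11  12  13  14  15
  0   0   0   0   0   0   0   0   0   0   0   0   0   0   0   0   0
  1   0   1   1   1   1   1   1   1   1   1   1   1   1   1   1   1
  2   0   1   1   1   1   1   1   1   7   8   8   8   8   8   8   8
  3   0   1   1   1   1   1   1   1  10  11  11  11  11  11  11  11
  4   0   1   1   1   1   1   1   1  10  11  12  13  13  13  13  13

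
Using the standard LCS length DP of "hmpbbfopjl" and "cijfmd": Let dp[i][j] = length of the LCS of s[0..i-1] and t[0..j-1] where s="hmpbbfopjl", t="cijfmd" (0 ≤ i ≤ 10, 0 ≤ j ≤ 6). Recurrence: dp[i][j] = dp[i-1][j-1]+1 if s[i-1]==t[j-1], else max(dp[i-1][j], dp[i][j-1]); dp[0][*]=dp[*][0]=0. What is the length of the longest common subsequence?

1

   ''  c  i  j  f  m  d
''  0  0  0  0  0  0  0
 h  0  0  0  0  0  0  0
 m  0  0  0  0  0  1  1
 p  0  0  0  0  0  1  1
 b  0  0  0  0  0  1  1
 b  0  0  0  0  0  1  1
 f  0  0  0  0  1  1  1
 o  0  0  0  0  1  1  1
 p  0  0  0  0  1  1  1
 j  0  0  0  1  1  1  1
 l  0  0  0  1  1  1  1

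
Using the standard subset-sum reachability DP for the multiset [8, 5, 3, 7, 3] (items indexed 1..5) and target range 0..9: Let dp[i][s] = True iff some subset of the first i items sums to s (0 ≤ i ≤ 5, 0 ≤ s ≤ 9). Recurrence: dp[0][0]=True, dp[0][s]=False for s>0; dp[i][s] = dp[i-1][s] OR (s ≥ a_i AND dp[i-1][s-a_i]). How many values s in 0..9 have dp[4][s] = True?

5

i\s   0   1   2   3   4   5   6   7   8   9
  0   T   F   F   F   F   F   F   F   F   F
  1   T   F   F   F   F   F   F   F   T   F
  2   T   F   F   F   F   T   F   F   T   F
  3   T   F   F   T   F   T   F   F   T   F
  4   T   F   F   T   F   T   F   T   T   F
  5   T   F   F   T   F   T   T   T   T   F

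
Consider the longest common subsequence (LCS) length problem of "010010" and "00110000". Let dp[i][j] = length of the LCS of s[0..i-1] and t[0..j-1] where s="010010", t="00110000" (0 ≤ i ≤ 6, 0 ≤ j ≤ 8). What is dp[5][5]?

3

   ''  0  0  1  1  0  0  0  0
''  0  0  0  0  0  0  0  0  0
 0  0  1  1  1  1  1  1  1  1
 1  0  1  1  2  2  2  2  2  2
 0  0  1  2  2  2  3  3  3  3
 0  0  1  2  2  2  3  4  4  4
 1  0  1  2  3  3  3  4  4  4
 0  0  1  2  3  3  4  4  5  5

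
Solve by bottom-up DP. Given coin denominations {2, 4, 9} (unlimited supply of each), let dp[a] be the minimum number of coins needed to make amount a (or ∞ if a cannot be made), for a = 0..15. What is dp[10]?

3

 a  0  1  2  3  4  5  6  7  8  9 10 11 12 13 14 15
dp  0  -  1  -  1  -  2  -  2  1  3  2  3  2  4  3
(- denotes ∞ / unreachable)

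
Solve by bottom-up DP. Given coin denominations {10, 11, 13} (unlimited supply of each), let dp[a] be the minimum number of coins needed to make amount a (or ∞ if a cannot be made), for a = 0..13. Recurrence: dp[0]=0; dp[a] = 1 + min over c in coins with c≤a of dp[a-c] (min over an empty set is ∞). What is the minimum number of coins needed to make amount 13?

 a  0  1  2  3  4  5  6  7  8  9 10 11 12 13
dp  0  -  -  -  -  -  -  -  -  -  1  1  -  1
(- denotes ∞ / unreachable)

1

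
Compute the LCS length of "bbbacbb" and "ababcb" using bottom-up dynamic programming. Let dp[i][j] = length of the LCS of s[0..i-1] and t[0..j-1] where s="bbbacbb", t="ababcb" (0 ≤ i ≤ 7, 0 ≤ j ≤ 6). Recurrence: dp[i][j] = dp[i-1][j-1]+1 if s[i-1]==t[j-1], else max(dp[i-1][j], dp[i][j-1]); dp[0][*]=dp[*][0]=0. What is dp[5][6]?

   ''  a  b  a  b  c  b
''  0  0  0  0  0  0  0
 b  0  0  1  1  1  1  1
 b  0  0  1  1  2  2  2
 b  0  0  1  1  2  2  3
 a  0  1  1  2  2  2  3
 c  0  1  1  2  2  3  3
 b  0  1  2  2  3  3  4
 b  0  1  2  2  3  3  4

3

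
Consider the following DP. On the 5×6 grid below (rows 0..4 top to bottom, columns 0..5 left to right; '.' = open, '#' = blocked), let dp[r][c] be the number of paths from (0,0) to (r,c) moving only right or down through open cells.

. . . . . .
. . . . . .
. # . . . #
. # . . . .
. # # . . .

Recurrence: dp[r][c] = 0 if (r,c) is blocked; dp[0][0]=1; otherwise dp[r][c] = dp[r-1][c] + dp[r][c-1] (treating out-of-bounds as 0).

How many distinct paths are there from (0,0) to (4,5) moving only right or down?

r\c   0   1   2   3   4   5
  0   1   1   1   1   1   1
  1   1   2   3   4   5   6
  2   1   0   3   7  12   0
  3   1   0   3  10  22  22
  4   1   0   0  10  32  54

54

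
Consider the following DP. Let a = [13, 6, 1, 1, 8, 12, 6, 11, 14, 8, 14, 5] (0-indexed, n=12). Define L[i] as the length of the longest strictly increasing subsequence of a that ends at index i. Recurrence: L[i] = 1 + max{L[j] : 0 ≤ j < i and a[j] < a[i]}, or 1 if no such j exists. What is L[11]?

2

   i    0    1    2    3    4    5    6    7    8    9   10   11
a[i]   13    6    1    1    8   12    6   11   14    8   14    5
L[i]    1    1    1    1    2    3    2    3    4    3    4    2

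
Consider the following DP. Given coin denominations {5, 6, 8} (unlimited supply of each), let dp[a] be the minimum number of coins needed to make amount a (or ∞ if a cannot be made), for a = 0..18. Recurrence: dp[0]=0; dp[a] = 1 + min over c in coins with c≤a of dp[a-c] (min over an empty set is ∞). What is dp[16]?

2

 a  0  1  2  3  4  5  6  7  8  9 10 11 12 13 14 15 16 17 18
dp  0  -  -  -  -  1  1  -  1  -  2  2  2  2  2  3  2  3  3
(- denotes ∞ / unreachable)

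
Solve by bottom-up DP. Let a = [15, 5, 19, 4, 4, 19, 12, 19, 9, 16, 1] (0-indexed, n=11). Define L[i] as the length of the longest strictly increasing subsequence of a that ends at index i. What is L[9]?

3

   i    0    1    2    3    4    5    6    7    8    9   10
a[i]   15    5   19    4    4   19   12   19    9   16    1
L[i]    1    1    2    1    1    2    2    3    2    3    1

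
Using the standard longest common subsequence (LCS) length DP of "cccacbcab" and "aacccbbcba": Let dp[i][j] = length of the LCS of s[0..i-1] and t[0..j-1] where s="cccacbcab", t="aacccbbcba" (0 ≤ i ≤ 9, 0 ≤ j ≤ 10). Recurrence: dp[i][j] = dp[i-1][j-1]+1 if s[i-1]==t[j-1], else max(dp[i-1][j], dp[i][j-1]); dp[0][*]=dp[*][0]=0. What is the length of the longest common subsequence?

   ''  a  a  c  c  c  b  b  c  b  a
''  0  0  0  0  0  0  0  0  0  0  0
 c  0  0  0  1  1  1  1  1  1  1  1
 c  0  0  0  1  2  2  2  2  2  2  2
 c  0  0  0  1  2  3  3  3  3  3  3
 a  0  1  1  1  2  3  3  3  3  3  4
 c  0  1  1  2  2  3  3  3  4  4  4
 b  0  1  1  2  2  3  4  4  4  5  5
 c  0  1  1  2  3  3  4  4  5  5  5
 a  0  1  2  2  3  3  4  4  5  5  6
 b  0  1  2  2  3  3  4  5  5  6  6

6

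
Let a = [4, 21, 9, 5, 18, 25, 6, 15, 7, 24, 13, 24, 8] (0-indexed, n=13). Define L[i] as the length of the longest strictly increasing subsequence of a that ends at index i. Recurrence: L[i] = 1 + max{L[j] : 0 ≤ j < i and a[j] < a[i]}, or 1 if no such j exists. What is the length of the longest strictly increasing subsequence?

6

   i    0    1    2    3    4    5    6    7    8    9   10   11   12
a[i]    4   21    9    5   18   25    6   15    7   24   13   24    8
L[i]    1    2    2    2    3    4    3    4    4    5    5    6    5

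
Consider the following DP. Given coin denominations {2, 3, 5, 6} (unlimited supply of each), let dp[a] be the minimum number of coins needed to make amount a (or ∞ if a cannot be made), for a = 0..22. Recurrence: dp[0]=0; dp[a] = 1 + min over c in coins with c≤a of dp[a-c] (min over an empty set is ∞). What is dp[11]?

2

 a  0  1  2  3  4  5  6  7  8  9 10 11 12 13 14 15 16 17 18 19 20 21 22
dp  0  -  1  1  2  1  1  2  2  2  2  2  2  3  3  3  3  3  3  4  4  4  4
(- denotes ∞ / unreachable)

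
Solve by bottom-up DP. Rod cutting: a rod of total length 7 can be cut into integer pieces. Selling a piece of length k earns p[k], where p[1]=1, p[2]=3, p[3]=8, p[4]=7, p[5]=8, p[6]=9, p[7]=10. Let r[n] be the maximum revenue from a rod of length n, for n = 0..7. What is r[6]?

16

   n    0    1    2    3    4    5    6    7
r[n]    0    1    3    8    9   11   16   17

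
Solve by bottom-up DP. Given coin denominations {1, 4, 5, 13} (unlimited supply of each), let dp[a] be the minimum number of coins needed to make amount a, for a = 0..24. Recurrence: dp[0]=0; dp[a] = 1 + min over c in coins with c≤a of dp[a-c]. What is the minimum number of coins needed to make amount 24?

 a  0  1  2  3  4  5  6  7  8  9 10 11 12 13 14 15 16 17 18 19 20 21 22 23 24
dp  0  1  2  3  1  1  2  3  2  2  2  3  3  1  2  3  4  2  2  3  4  3  3  3  4

4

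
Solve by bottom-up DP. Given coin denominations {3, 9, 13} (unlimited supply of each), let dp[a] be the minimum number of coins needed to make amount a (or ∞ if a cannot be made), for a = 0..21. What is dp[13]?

 a  0  1  2  3  4  5  6  7  8  9 10 11 12 13 14 15 16 17 18 19 20 21
dp  0  -  -  1  -  -  2  -  -  1  -  -  2  1  -  3  2  -  2  3  -  3
(- denotes ∞ / unreachable)

1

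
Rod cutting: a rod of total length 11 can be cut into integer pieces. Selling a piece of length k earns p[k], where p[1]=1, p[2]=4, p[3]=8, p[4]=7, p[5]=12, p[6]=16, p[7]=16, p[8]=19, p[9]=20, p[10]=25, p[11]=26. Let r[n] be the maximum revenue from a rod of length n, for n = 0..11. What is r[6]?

   n    0    1    2    3    4    5    6    7    8    9   10   11
r[n]    0    1    4    8    9   12   16   17   20   24   25   28

16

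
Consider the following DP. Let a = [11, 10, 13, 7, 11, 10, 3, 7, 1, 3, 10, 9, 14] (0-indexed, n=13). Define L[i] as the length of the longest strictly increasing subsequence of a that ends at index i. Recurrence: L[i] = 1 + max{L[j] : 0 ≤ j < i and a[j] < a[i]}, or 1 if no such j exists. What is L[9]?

2

   i    0    1    2    3    4    5    6    7    8    9   10   11   12
a[i]   11   10   13    7   11   10    3    7    1    3   10    9   14
L[i]    1    1    2    1    2    2    1    2    1    2    3    3    4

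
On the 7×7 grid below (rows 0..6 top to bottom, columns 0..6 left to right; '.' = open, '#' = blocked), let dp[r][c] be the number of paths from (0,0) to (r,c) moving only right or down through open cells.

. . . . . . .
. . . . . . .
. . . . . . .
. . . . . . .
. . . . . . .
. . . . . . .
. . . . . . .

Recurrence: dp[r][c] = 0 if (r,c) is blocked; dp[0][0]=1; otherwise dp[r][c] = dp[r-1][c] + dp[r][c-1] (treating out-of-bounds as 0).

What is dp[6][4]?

r\c   0   1   2   3   4   5   6
  0   1   1   1   1   1   1   1
  1   1   2   3   4   5   6   7
  2   1   3   6  10  15  21  28
  3   1   4  10  20  35  56  84
  4   1   5  15  35  70 126 210
  5   1   6  21  56 126 252 462
  6   1   7  28  84 210 462 924

210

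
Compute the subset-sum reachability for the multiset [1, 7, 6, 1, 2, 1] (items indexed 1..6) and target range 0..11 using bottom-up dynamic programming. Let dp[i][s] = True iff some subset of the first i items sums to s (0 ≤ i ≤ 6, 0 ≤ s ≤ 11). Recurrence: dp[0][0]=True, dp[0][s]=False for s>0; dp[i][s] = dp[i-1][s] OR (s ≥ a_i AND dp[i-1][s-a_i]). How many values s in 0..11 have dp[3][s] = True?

5

i\s   0   1   2   3   4   5   6   7   8   9  10  11
  0   T   F   F   F   F   F   F   F   F   F   F   F
  1   T   T   F   F   F   F   F   F   F   F   F   F
  2   T   T   F   F   F   F   F   T   T   F   F   F
  3   T   T   F   F   F   F   T   T   T   F   F   F
  4   T   T   T   F   F   F   T   T   T   T   F   F
  5   T   T   T   T   T   F   T   T   T   T   T   T
  6   T   T   T   T   T   T   T   T   T   T   T   T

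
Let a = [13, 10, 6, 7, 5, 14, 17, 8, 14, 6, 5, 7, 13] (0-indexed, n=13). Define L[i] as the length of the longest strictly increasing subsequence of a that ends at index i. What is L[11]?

3

   i    0    1    2    3    4    5    6    7    8    9   10   11   12
a[i]   13   10    6    7    5   14   17    8   14    6    5    7   13
L[i]    1    1    1    2    1    3    4    3    4    2    1    3    4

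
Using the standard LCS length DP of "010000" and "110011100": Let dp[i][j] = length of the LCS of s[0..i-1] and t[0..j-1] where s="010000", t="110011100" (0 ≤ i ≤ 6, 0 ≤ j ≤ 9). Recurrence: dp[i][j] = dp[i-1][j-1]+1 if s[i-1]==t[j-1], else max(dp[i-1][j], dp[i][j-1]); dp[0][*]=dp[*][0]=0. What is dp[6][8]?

4

   ''  1  1  0  0  1  1  1  0  0
''  0  0  0  0  0  0  0  0  0  0
 0  0  0  0  1  1  1  1  1  1  1
 1  0  1  1  1  1  2  2  2  2  2
 0  0  1  1  2  2  2  2  2  3  3
 0  0  1  1  2  3  3  3  3  3  4
 0  0  1  1  2  3  3  3  3  4  4
 0  0  1  1  2  3  3  3  3  4  5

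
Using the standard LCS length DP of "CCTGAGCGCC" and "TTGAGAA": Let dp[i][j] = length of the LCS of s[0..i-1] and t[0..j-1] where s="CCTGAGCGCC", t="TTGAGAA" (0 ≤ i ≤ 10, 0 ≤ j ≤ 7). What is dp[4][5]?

   ''  T  T  G  A  G  A  A
''  0  0  0  0  0  0  0  0
 C  0  0  0  0  0  0  0  0
 C  0  0  0  0  0  0  0  0
 T  0  1  1  1  1  1  1  1
 G  0  1  1  2  2  2  2  2
 A  0  1  1  2  3  3  3  3
 G  0  1  1  2  3  4  4  4
 C  0  1  1  2  3  4  4  4
 G  0  1  1  2  3  4  4  4
 C  0  1  1  2  3  4  4  4
 C  0  1  1  2  3  4  4  4

2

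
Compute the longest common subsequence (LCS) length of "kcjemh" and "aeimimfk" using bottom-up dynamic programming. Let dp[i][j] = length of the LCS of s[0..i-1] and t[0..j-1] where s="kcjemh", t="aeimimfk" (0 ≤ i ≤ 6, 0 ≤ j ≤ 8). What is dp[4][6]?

1

   ''  a  e  i  m  i  m  f  k
''  0  0  0  0  0  0  0  0  0
 k  0  0  0  0  0  0  0  0  1
 c  0  0  0  0  0  0  0  0  1
 j  0  0  0  0  0  0  0  0  1
 e  0  0  1  1  1  1  1  1  1
 m  0  0  1  1  2  2  2  2  2
 h  0  0  1  1  2  2  2  2  2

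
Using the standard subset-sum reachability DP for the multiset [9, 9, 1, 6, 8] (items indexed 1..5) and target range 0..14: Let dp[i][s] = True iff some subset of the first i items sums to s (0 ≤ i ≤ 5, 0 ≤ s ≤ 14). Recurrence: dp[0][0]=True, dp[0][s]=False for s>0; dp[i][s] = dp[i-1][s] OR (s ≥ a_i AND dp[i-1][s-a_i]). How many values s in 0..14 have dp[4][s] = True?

i\s   0   1   2   3   4   5   6   7   8   9  10  11  12  13  14
  0   T   F   F   F   F   F   F   F   F   F   F   F   F   F   F
  1   T   F   F   F   F   F   F   F   F   T   F   F   F   F   F
  2   T   F   F   F   F   F   F   F   F   T   F   F   F   F   F
  3   T   T   F   F   F   F   F   F   F   T   T   F   F   F   F
  4   T   T   F   F   F   F   T   T   F   T   T   F   F   F   F
  5   T   T   F   F   F   F   T   T   T   T   T   F   F   F   T

6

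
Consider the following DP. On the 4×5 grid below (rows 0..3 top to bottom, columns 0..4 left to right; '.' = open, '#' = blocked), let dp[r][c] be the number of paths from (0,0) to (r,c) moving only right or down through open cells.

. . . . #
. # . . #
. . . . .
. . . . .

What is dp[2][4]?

4

r\c   0   1   2   3   4
  0   1   1   1   1   0
  1   1   0   1   2   0
  2   1   1   2   4   4
  3   1   2   4   8  12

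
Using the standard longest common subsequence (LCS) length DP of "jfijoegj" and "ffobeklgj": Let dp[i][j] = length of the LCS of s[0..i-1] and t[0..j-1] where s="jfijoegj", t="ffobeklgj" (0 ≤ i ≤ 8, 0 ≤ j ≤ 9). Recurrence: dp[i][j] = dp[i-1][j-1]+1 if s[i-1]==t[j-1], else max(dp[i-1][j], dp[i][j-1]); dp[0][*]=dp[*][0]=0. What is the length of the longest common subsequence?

5

   ''  f  f  o  b  e  k  l  g  j
''  0  0  0  0  0  0  0  0  0  0
 j  0  0  0  0  0  0  0  0  0  1
 f  0  1  1  1  1  1  1  1  1  1
 i  0  1  1  1  1  1  1  1  1  1
 j  0  1  1  1  1  1  1  1  1  2
 o  0  1  1  2  2  2  2  2  2  2
 e  0  1  1  2  2  3  3  3  3  3
 g  0  1  1  2  2  3  3  3  4  4
 j  0  1  1  2  2  3  3  3  4  5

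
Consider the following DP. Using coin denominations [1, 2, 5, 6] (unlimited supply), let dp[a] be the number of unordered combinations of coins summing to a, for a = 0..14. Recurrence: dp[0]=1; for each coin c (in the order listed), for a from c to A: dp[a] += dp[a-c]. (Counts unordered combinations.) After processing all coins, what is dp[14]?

25

after  coin     0     1     2     3     4     5     6     7     8     9    10    11    12    13    14
          1     1     1     1     1     1     1     1     1     1     1     1     1     1     1     1
          2     1     1     2     2     3     3     4     4     5     5     6     6     7     7     8
          5     1     1     2     2     3     4     5     6     7     8    10    11    13    14    16
          6     1     1     2     2     3     4     6     7     9    10    13    15    19    21    25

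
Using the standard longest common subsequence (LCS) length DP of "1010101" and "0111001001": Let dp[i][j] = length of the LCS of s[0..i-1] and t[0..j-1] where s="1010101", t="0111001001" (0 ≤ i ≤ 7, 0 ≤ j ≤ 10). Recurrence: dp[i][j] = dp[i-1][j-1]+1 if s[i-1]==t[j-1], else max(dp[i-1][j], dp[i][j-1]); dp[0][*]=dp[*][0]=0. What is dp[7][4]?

4

   ''  0  1  1  1  0  0  1  0  0  1
''  0  0  0  0  0  0  0  0  0  0  0
 1  0  0  1  1  1  1  1  1  1  1  1
 0  0  1  1  1  1  2  2  2  2  2  2
 1  0  1  2  2  2  2  2  3  3  3  3
 0  0  1  2  2  2  3  3  3  4  4  4
 1  0  1  2  3  3  3  3  4  4  4  5
 0  0  1  2  3  3  4  4  4  5  5  5
 1  0  1  2  3  4  4  4  5  5  5  6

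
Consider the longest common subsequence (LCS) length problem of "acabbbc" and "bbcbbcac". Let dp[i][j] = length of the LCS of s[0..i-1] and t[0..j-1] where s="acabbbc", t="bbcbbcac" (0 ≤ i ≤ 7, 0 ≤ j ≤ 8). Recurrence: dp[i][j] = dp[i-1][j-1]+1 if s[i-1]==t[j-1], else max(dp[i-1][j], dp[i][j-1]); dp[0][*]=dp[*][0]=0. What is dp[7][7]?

4

   ''  b  b  c  b  b  c  a  c
''  0  0  0  0  0  0  0  0  0
 a  0  0  0  0  0  0  0  1  1
 c  0  0  0  1  1  1  1  1  2
 a  0  0  0  1  1  1  1  2  2
 b  0  1  1  1  2  2  2  2  2
 b  0  1  2  2  2  3  3  3  3
 b  0  1  2  2  3  3  3  3  3
 c  0  1  2  3  3  3  4  4  4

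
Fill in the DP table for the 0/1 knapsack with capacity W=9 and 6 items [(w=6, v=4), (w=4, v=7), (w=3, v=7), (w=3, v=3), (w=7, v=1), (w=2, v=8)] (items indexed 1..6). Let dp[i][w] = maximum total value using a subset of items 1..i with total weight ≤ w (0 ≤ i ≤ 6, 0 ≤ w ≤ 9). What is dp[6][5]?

15

i\w   0   1   2   3   4   5   6   7   8   9
  0   0   0   0   0   0   0   0   0   0   0
  1   0   0   0   0   0   0   4   4   4   4
  2   0   0   0   0   7   7   7   7   7   7
  3   0   0   0   7   7   7   7  14  14  14
  4   0   0   0   7   7   7  10  14  14  14
  5   0   0   0   7   7   7  10  14  14  14
  6   0   0   8   8   8  15  15  15  18  22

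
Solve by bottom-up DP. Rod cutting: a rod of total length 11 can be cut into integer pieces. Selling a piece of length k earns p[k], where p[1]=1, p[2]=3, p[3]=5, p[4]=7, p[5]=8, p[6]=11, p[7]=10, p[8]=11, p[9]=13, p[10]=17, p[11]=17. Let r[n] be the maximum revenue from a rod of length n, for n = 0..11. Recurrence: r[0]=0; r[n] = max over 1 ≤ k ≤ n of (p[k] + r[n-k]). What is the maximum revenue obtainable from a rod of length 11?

19

   n    0    1    2    3    4    5    6    7    8    9   10   11
r[n]    0    1    3    5    7    8   11   12   14   16   18   19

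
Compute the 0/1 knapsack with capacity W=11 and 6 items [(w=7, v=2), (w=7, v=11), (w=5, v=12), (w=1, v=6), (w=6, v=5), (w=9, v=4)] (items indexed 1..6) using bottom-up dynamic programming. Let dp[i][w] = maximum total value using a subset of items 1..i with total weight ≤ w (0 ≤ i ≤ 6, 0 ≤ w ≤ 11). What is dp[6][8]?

18

i\w   0   1   2   3   4   5   6   7   8   9  10  11
  0   0   0   0   0   0   0   0   0   0   0   0   0
  1   0   0   0   0   0   0   0   2   2   2   2   2
  2   0   0   0   0   0   0   0  11  11  11  11  11
  3   0   0   0   0   0  12  12  12  12  12  12  12
  4   0   6   6   6   6  12  18  18  18  18  18  18
  5   0   6   6   6   6  12  18  18  18  18  18  18
  6   0   6   6   6   6  12  18  18  18  18  18  18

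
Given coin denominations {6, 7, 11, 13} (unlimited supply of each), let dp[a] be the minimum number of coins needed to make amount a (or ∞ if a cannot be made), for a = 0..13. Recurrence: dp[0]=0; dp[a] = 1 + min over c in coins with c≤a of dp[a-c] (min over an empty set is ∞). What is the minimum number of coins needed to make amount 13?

1

 a  0  1  2  3  4  5  6  7  8  9 10 11 12 13
dp  0  -  -  -  -  -  1  1  -  -  -  1  2  1
(- denotes ∞ / unreachable)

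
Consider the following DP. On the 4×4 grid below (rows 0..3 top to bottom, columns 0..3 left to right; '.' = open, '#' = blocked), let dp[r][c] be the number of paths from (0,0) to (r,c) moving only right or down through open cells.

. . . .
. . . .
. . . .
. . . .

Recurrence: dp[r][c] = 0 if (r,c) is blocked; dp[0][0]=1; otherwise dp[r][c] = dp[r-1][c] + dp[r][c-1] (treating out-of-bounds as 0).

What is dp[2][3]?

r\c   0   1   2   3
  0   1   1   1   1
  1   1   2   3   4
  2   1   3   6  10
  3   1   4  10  20

10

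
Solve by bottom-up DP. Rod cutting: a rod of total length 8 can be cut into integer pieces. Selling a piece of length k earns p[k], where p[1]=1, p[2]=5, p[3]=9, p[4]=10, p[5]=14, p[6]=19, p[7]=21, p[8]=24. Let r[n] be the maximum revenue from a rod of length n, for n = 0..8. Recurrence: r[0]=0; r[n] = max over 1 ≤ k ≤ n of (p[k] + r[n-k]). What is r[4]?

   n    0    1    2    3    4    5    6    7    8
r[n]    0    1    5    9   10   14   19   21   24

10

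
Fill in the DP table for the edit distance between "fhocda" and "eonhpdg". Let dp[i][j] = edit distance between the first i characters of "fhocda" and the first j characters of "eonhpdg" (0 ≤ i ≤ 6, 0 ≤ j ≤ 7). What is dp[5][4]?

   ''  e  o  n  h  p  d  g
''  0  1  2  3  4  5  6  7
 f  1  1  2  3  4  5  6  7
 h  2  2  2  3  3  4  5  6
 o  3  3  2  3  4  4  5  6
 c  4  4  3  3  4  5  5  6
 d  5  5  4  4  4  5  5  6
 a  6  6  5  5  5  5  6  6

4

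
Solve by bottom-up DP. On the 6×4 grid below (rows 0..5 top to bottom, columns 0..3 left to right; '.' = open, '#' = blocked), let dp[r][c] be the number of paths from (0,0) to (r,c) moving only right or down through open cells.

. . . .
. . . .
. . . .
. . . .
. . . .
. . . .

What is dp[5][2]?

21

r\c   0   1   2   3
  0   1   1   1   1
  1   1   2   3   4
  2   1   3   6  10
  3   1   4  10  20
  4   1   5  15  35
  5   1   6  21  56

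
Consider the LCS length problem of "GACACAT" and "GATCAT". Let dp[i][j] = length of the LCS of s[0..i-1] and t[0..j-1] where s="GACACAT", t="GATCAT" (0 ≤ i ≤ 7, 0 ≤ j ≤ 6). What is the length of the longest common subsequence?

   ''  G  A  T  C  A  T
''  0  0  0  0  0  0  0
 G  0  1  1  1  1  1  1
 A  0  1  2  2  2  2  2
 C  0  1  2  2  3  3  3
 A  0  1  2  2  3  4  4
 C  0  1  2  2  3  4  4
 A  0  1  2  2  3  4  4
 T  0  1  2  3  3  4  5

5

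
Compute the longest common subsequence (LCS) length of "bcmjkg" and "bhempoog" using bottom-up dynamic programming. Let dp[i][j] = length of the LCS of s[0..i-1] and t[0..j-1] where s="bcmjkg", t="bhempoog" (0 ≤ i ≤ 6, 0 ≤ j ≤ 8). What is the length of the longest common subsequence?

   ''  b  h  e  m  p  o  o  g
''  0  0  0  0  0  0  0  0  0
 b  0  1  1  1  1  1  1  1  1
 c  0  1  1  1  1  1  1  1  1
 m  0  1  1  1  2  2  2  2  2
 j  0  1  1  1  2  2  2  2  2
 k  0  1  1  1  2  2  2  2  2
 g  0  1  1  1  2  2  2  2  3

3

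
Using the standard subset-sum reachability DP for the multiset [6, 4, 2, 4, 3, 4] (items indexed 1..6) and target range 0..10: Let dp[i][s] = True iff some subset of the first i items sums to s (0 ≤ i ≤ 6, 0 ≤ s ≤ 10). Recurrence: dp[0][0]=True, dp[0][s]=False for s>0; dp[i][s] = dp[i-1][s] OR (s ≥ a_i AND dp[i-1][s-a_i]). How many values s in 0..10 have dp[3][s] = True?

6

i\s   0   1   2   3   4   5   6   7   8   9  10
  0   T   F   F   F   F   F   F   F   F   F   F
  1   T   F   F   F   F   F   T   F   F   F   F
  2   T   F   F   F   T   F   T   F   F   F   T
  3   T   F   T   F   T   F   T   F   T   F   T
  4   T   F   T   F   T   F   T   F   T   F   T
  5   T   F   T   T   T   T   T   T   T   T   T
  6   T   F   T   T   T   T   T   T   T   T   T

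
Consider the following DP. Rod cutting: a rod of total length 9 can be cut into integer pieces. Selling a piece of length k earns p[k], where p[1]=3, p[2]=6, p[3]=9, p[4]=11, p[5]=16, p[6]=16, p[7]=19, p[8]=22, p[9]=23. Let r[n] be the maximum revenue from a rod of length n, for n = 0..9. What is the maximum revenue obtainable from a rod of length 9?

   n    0    1    2    3    4    5    6    7    8    9
r[n]    0    3    6    9   12   16   19   22   25   28

28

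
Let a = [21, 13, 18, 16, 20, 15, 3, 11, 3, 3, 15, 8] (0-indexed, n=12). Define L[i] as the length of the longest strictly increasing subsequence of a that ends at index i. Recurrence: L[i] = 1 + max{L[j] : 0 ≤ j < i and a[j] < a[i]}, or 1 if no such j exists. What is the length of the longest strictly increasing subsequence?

   i    0    1    2    3    4    5    6    7    8    9   10   11
a[i]   21   13   18   16   20   15    3   11    3    3   15    8
L[i]    1    1    2    2    3    2    1    2    1    1    3    2

3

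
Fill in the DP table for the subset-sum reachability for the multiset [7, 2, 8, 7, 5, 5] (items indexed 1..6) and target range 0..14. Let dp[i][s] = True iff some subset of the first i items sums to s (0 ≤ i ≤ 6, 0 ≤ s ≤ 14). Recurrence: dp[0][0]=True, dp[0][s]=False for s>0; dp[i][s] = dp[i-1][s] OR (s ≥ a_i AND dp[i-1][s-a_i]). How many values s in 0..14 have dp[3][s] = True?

6

i\s   0   1   2   3   4   5   6   7   8   9  10  11  12  13  14
  0   T   F   F   F   F   F   F   F   F   F   F   F   F   F   F
  1   T   F   F   F   F   F   F   T   F   F   F   F   F   F   F
  2   T   F   T   F   F   F   F   T   F   T   F   F   F   F   F
  3   T   F   T   F   F   F   F   T   T   T   T   F   F   F   F
  4   T   F   T   F   F   F   F   T   T   T   T   F   F   F   T
  5   T   F   T   F   F   T   F   T   T   T   T   F   T   T   T
  6   T   F   T   F   F   T   F   T   T   T   T   F   T   T   T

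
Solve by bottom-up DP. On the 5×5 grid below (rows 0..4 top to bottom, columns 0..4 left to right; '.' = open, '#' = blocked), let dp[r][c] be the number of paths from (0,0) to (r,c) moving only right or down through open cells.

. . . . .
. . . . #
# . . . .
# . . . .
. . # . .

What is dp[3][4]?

r\c   0   1   2   3   4
  0   1   1   1   1   1
  1   1   2   3   4   0
  2   0   2   5   9   9
  3   0   2   7  16  25
  4   0   2   0  16  41

25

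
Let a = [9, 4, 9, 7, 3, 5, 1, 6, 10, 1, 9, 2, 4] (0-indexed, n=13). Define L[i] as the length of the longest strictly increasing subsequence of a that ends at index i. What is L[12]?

   i    0    1    2    3    4    5    6    7    8    9   10   11   12
a[i]    9    4    9    7    3    5    1    6   10    1    9    2    4
L[i]    1    1    2    2    1    2    1    3    4    1    4    2    3

3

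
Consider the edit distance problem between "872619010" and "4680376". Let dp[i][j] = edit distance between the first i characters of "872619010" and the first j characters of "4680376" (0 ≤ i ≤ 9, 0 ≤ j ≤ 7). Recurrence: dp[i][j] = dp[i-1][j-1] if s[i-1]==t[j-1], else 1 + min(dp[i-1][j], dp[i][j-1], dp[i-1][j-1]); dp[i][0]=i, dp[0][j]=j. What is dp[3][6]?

5

   ''  4  6  8  0  3  7  6
''  0  1  2  3  4  5  6  7
 8  1  1  2  2  3  4  5  6
 7  2  2  2  3  3  4  4  5
 2  3  3  3  3  4  4  5  5
 6  4  4  3  4  4  5  5  5
 1  5  5  4  4  5  5  6  6
 9  6  6  5  5  5  6  6  7
 0  7  7  6  6  5  6  7  7
 1  8  8  7  7  6  6  7  8
 0  9  9  8  8  7  7  7  8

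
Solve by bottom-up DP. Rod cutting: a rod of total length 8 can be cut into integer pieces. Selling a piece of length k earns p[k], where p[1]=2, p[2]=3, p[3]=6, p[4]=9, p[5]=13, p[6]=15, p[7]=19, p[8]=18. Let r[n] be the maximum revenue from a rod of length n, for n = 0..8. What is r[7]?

19

   n    0    1    2    3    4    5    6    7    8
r[n]    0    2    4    6    9   13   15   19   21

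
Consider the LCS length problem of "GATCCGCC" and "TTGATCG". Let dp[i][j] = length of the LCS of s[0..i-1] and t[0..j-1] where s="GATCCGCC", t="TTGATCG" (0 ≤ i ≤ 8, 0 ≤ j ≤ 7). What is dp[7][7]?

5

   ''  T  T  G  A  T  C  G
''  0  0  0  0  0  0  0  0
 G  0  0  0  1  1  1  1  1
 A  0  0  0  1  2  2  2  2
 T  0  1  1  1  2  3  3  3
 C  0  1  1  1  2  3  4  4
 C  0  1  1  1  2  3  4  4
 G  0  1  1  2  2  3  4  5
 C  0  1  1  2  2  3  4  5
 C  0  1  1  2  2  3  4  5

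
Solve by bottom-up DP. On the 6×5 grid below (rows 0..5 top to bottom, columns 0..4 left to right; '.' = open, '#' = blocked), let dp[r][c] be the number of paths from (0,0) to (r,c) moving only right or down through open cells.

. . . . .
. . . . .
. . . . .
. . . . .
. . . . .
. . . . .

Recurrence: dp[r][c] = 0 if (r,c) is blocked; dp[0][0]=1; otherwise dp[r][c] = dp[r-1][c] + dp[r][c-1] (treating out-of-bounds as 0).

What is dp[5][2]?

r\c   0   1   2   3   4
  0   1   1   1   1   1
  1   1   2   3   4   5
  2   1   3   6  10  15
  3   1   4  10  20  35
  4   1   5  15  35  70
  5   1   6  21  56 126

21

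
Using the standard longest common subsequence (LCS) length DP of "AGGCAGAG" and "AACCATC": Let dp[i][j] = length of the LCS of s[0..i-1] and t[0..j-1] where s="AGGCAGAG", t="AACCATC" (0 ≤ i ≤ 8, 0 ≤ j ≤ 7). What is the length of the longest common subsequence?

   ''  A  A  C  C  A  T  C
''  0  0  0  0  0  0  0  0
 A  0  1  1  1  1  1  1  1
 G  0  1  1  1  1  1  1  1
 G  0  1  1  1  1  1  1  1
 C  0  1  1  2  2  2  2  2
 A  0  1  2  2  2  3  3  3
 G  0  1  2  2  2  3  3  3
 A  0  1  2  2  2  3  3  3
 G  0  1  2  2  2  3  3  3

3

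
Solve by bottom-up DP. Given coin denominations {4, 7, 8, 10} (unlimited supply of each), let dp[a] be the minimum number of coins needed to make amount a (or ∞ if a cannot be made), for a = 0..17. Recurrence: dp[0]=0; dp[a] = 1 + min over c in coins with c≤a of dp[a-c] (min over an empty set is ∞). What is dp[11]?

2

 a  0  1  2  3  4  5  6  7  8  9 10 11 12 13 14 15 16 17
dp  0  -  -  -  1  -  -  1  1  -  1  2  2  -  2  2  2  2
(- denotes ∞ / unreachable)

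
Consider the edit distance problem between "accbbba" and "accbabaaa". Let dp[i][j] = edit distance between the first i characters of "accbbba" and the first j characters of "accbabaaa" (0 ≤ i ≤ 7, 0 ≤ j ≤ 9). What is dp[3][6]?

3

   ''  a  c  c  b  a  b  a  a  a
''  0  1  2  3  4  5  6  7  8  9
 a  1  0  1  2  3  4  5  6  7  8
 c  2  1  0  1  2  3  4  5  6  7
 c  3  2  1  0  1  2  3  4  5  6
 b  4  3  2  1  0  1  2  3  4  5
 b  5  4  3  2  1  1  1  2  3  4
 b  6  5  4  3  2  2  1  2  3  4
 a  7  6  5  4  3  2  2  1  2  3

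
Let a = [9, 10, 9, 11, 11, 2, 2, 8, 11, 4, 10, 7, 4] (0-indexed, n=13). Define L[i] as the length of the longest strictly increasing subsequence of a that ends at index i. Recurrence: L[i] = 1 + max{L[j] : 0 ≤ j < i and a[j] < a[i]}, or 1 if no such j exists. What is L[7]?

   i    0    1    2    3    4    5    6    7    8    9   10   11   12
a[i]    9   10    9   11   11    2    2    8   11    4   10    7    4
L[i]    1    2    1    3    3    1    1    2    3    2    3    3    2

2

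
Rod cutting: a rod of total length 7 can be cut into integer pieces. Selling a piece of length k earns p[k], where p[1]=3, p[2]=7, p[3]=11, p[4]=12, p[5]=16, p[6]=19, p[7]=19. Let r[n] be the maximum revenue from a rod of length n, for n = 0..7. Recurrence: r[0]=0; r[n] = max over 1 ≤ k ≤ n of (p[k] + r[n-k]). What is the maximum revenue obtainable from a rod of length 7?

   n    0    1    2    3    4    5    6    7
r[n]    0    3    7   11   14   18   22   25

25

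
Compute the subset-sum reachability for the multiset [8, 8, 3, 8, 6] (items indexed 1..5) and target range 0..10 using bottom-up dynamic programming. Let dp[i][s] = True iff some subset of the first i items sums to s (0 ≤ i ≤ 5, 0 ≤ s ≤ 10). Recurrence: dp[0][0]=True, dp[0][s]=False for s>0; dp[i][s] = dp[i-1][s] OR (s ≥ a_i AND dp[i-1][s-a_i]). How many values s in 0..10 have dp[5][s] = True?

i\s   0   1   2   3   4   5   6   7   8   9  10
  0   T   F   F   F   F   F   F   F   F   F   F
  1   T   F   F   F   F   F   F   F   T   F   F
  2   T   F   F   F   F   F   F   F   T   F   F
  3   T   F   F   T   F   F   F   F   T   F   F
  4   T   F   F   T   F   F   F   F   T   F   F
  5   T   F   F   T   F   F   T   F   T   T   F

5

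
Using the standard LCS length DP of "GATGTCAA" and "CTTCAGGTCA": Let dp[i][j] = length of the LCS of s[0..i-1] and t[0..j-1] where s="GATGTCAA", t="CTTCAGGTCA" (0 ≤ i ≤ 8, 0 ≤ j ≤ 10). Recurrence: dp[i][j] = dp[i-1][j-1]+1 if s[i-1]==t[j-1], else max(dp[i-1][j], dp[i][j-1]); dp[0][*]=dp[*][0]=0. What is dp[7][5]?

4

   ''  C  T  T  C  A  G  G  T  C  A
''  0  0  0  0  0  0  0  0  0  0  0
 G  0  0  0  0  0  0  1  1  1  1  1
 A  0  0  0  0  0  1  1  1  1  1  2
 T  0  0  1  1  1  1  1  1  2  2  2
 G  0  0  1  1  1  1  2  2  2  2  2
 T  0  0  1  2  2  2  2  2  3  3  3
 C  0  1  1  2  3  3  3  3  3  4  4
 A  0  1  1  2  3  4  4  4  4  4  5
 A  0  1  1  2  3  4  4  4  4  4  5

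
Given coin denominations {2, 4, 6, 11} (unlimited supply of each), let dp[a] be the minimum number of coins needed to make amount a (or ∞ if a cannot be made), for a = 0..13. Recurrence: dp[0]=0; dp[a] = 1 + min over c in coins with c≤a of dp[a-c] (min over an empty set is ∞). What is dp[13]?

 a  0  1  2  3  4  5  6  7  8  9 10 11 12 13
dp  0  -  1  -  1  -  1  -  2  -  2  1  2  2
(- denotes ∞ / unreachable)

2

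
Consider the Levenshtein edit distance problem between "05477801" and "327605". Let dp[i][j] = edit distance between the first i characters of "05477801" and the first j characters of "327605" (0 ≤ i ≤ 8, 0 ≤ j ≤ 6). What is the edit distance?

   ''  3  2  7  6  0  5
''  0  1  2  3  4  5  6
 0  1  1  2  3  4  4  5
 5  2  2  2  3  4  5  4
 4  3  3  3  3  4  5  5
 7  4  4  4  3  4  5  6
 7  5  5  5  4  4  5  6
 8  6  6  6  5  5  5  6
 0  7  7  7  6  6  5  6
 1  8  8  8  7  7  6  6

6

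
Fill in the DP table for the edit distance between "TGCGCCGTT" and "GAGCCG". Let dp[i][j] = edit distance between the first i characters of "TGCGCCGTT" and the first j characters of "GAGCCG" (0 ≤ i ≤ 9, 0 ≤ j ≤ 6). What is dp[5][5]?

3

   ''  G  A  G  C  C  G
''  0  1  2  3  4  5  6
 T  1  1  2  3  4  5  6
 G  2  1  2  2  3  4  5
 C  3  2  2  3  2  3  4
 G  4  3  3  2  3  3  3
 C  5  4  4  3  2  3  4
 C  6  5  5  4  3  2  3
 G  7  6  6  5  4  3  2
 T  8  7  7  6  5  4  3
 T  9  8  8  7  6  5  4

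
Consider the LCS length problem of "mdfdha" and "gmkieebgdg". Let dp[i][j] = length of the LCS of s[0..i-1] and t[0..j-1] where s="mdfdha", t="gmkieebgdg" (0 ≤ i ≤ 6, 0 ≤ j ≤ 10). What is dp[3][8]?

1

   ''  g  m  k  i  e  e  b  g  d  g
''  0  0  0  0  0  0  0  0  0  0  0
 m  0  0  1  1  1  1  1  1  1  1  1
 d  0  0  1  1  1  1  1  1  1  2  2
 f  0  0  1  1  1  1  1  1  1  2  2
 d  0  0  1  1  1  1  1  1  1  2  2
 h  0  0  1  1  1  1  1  1  1  2  2
 a  0  0  1  1  1  1  1  1  1  2  2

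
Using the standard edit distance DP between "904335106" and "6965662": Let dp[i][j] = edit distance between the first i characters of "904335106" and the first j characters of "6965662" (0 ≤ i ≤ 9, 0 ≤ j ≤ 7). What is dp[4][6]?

5

   ''  6  9  6  5  6  6  2
''  0  1  2  3  4  5  6  7
 9  1  1  1  2  3  4  5  6
 0  2  2  2  2  3  4  5  6
 4  3  3  3  3  3  4  5  6
 3  4  4  4  4  4  4  5  6
 3  5  5  5  5  5  5  5  6
 5  6  6  6  6  5  6  6  6
 1  7  7  7  7  6  6  7  7
 0  8  8  8  8  7  7  7  8
 6  9  8  9  8  8  7  7  8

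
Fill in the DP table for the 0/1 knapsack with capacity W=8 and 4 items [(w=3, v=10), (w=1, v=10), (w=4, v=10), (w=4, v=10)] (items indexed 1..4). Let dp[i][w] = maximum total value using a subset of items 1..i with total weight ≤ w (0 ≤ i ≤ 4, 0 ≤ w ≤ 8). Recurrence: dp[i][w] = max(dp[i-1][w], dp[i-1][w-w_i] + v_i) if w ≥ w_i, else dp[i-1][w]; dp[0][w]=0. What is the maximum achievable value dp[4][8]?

30

i\w   0   1   2   3   4   5   6   7   8
  0   0   0   0   0   0   0   0   0   0
  1   0   0   0  10  10  10  10  10  10
  2   0  10  10  10  20  20  20  20  20
  3   0  10  10  10  20  20  20  20  30
  4   0  10  10  10  20  20  20  20  30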